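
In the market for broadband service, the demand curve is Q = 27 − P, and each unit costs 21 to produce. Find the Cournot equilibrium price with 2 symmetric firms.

Inverting demand: P = 27 − Q.
Cournot with 2 identical firms: the symmetric best-response condition is 27 − 3q = 21. Each firm produces q = 2, total output Q = 4, price P = 23.

P = 23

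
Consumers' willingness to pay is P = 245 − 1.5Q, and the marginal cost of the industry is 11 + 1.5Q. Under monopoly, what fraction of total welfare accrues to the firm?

PS/TS = 0.75

The monopolist equates marginal revenue to marginal cost: 245 − 3Q = 11 + 1.5Q, so Q = 52. From demand, P = 167.
CS = ½·(245 − 167)·52 = 2028.
PS = P·Q − VC(Q) = 167·52 − (11·52 + ½·1.5·52²) = 6084.
Share captured = PS/TS = 6084/8112 = 0.75.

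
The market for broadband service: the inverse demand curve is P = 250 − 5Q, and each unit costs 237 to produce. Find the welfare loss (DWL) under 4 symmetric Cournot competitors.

DWL = 0.676

Competitive firms price at marginal cost: P = 237, giving Q = 2.6.
Cournot with 4 identical firms: the symmetric best-response condition is 250 − 25q = 237. Each firm produces q = 0.52, total output Q = 2.08, price P = 239.6.
DWL is the triangle between Q = 2.08 and Q = 2.6: ½·(2.6 − 2.08)·(239.6 − 237) = 0.676.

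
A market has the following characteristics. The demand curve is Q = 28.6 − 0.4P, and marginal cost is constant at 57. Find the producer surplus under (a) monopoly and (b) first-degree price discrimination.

Monopoly: PS = 21.025; Perfect PD: PS = 42.05

Inverting demand: P = 71.5 − 2.5Q.
Monopoly sets MR = MC: 71.5 − 5Q = 57 ⇒ Q = 2.9, P = 71.5 − 2.5·2.9 = 64.25.
PS = (64.25 − 57)·2.9 = 21.025.
Under first-degree price discrimination the firm charges each unit its demand price and produces up to where P = MC, i.e. Q = 5.8. Consumer surplus is zero; producer surplus equals total surplus.
PS = ½·(71.5 − 57)·5.8 = 42.05.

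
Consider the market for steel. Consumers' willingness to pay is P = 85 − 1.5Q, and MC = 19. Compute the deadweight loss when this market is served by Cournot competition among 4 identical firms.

DWL = 58.08

Competitive firms price at marginal cost: P = 19, giving Q = 44.
In a 4-firm Cournot equilibrium, symmetry and the first-order condition give q = (85 − 19)/(7.5) = 8.8. So Q = 35.2 and P = 32.2.
DWL is the triangle between Q = 35.2 and Q = 44: ½·(44 − 35.2)·(32.2 − 19) = 58.08.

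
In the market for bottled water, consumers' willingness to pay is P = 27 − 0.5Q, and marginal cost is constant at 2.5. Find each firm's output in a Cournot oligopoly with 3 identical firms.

Cournot with 3 identical firms: the symmetric best-response condition is 27 − 2q = 2.5. Each firm produces q = 12.25, total output Q = 36.75, price P = 8.625.

q_i = 12.25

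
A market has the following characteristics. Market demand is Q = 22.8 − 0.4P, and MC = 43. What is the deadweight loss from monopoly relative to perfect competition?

Inverting demand: P = 57 − 2.5Q.
Under competition P = MC = 43, so Q = (57 − 43)/2.5 = 5.6.
The monopolist equates marginal revenue to marginal cost: 57 − 5Q = 43, so Q = 2.8. From demand, P = 50.
DWL is the triangle between Q = 2.8 and Q = 5.6: ½·(5.6 − 2.8)·(50 − 43) = 9.8.

DWL = 9.8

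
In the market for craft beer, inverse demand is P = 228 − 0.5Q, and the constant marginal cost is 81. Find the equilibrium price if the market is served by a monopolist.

A monopolist chooses Q where MR = MC. MR = 228 − Q; setting this equal to 81 gives Q = 147 and P = 154.5.

P = 154.5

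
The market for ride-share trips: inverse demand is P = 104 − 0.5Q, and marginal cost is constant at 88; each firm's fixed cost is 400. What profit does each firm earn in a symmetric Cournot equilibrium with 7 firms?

π_i = −392

In a 7-firm Cournot equilibrium, symmetry and the first-order condition give q = (104 − 88)/(4) = 4. So Q = 28 and P = 90.
Each firm's profit = (90 − 88)·4 − 400 = −392.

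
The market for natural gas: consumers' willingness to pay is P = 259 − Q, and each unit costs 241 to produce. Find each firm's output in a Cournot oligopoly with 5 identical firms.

q_i = 3

With 5 symmetric Cournot firms, each firm's FOC gives 259 − 6q = 241, so q = 3, Q = 5·3 = 15, and P = 244.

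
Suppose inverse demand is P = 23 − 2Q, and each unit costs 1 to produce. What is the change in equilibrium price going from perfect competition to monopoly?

Competitive firms price at marginal cost: P = 1, giving Q = 11.
A monopolist chooses Q where MR = MC. MR = 23 − 4Q; setting this equal to 1 gives Q = 5.5 and P = 12.
Change in equilibrium price: 12 − 1 = 11.

P rises by 11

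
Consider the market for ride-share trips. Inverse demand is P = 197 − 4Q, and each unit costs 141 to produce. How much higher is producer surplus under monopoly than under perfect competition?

Under competition P = MC = 141, so Q = (197 − 141)/4 = 14.
PS = (141 − 141)·14 = 0.
The monopolist equates marginal revenue to marginal cost: 197 − 8Q = 141, so Q = 7. From demand, P = 169.
PS = (169 − 141)·7 = 196.
Change in producer surplus: 196 − 0 = 196.

PS rises by 196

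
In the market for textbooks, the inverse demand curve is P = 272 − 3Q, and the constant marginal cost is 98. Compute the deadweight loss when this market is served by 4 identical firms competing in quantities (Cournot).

Competitive firms price at marginal cost: P = 98, giving Q = 58.
With 4 symmetric Cournot firms, each firm's FOC gives 272 − 15q = 98, so q = 11.6, Q = 4·11.6 = 46.4, and P = 132.8.
DWL is the triangle between Q = 46.4 and Q = 58: ½·(58 − 46.4)·(132.8 − 98) = 201.84.

DWL = 201.84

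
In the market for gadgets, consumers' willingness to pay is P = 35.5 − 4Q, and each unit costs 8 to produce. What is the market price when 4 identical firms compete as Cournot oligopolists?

In a 4-firm Cournot equilibrium, symmetry and the first-order condition give q = (35.5 − 8)/(20) = 1.375. So Q = 5.5 and P = 13.5.

P = 13.5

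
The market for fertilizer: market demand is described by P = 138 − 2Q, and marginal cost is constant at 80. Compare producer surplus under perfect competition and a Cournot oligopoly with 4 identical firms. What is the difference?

PS rises by 269.12

Competitive firms price at marginal cost: P = 80, giving Q = 29.
PS = (80 − 80)·29 = 0.
With 4 symmetric Cournot firms, each firm's FOC gives 138 − 10q = 80, so q = 5.8, Q = 4·5.8 = 23.2, and P = 91.6.
PS = (91.6 − 80)·23.2 = 269.12.
Change in producer surplus: 269.12 − 0 = 269.12.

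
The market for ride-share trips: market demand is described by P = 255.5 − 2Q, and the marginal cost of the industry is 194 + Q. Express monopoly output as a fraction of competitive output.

The monopolist equates marginal revenue to marginal cost: 255.5 − 4Q = 194 + Q, so Q = 12.3. From demand, P = 230.9.
Under competition P = MC: 255.5 − 2Q = 194 + Q ⇒ Q = 20.5, P = 214.5.
Ratio Q_m/Q_c = 12.3/20.5 = 0.6.

Q_m/Q_c = 0.6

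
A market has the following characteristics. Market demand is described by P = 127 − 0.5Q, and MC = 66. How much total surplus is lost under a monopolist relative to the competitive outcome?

DWL = 930.25

Perfect competition: P = MC = 66, so 127 − 0.5Q = 66 and Q = 122.
The monopolist equates marginal revenue to marginal cost: 127 − Q = 66, so Q = 61. From demand, P = 96.5.
DWL is the triangle between Q = 61 and Q = 122: ½·(122 − 61)·(96.5 − 66) = 930.25.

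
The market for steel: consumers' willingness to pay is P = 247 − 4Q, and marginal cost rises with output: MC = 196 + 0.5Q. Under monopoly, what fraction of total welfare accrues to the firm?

A monopolist chooses Q where MR = MC. MR = 247 − 8Q; setting this equal to 196 + 0.5Q gives Q = 6 and P = 223.
CS = ½·(247 − 223)·6 = 72.
PS = P·Q − VC(Q) = 223·6 − (196·6 + ½·0.5·6²) = 153.
Share captured = PS/TS = 153/225 = 0.68.

PS/TS = 0.68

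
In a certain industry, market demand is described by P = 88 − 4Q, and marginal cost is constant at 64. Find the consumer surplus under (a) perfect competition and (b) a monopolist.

Competitive firms price at marginal cost: P = 64, giving Q = 6.
CS = ½·(88 − 64)·6 = 72.
The monopolist equates marginal revenue to marginal cost: 88 − 8Q = 64, so Q = 3. From demand, P = 76.
CS = ½·(88 − 76)·3 = 18.

Competition: CS = 72; Monopoly: CS = 18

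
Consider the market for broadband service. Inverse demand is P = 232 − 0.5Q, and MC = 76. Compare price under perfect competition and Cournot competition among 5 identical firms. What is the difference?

Competitive firms price at marginal cost: P = 76, giving Q = 312.
In a 5-firm Cournot equilibrium, symmetry and the first-order condition give q = (232 − 76)/(3) = 52. So Q = 260 and P = 102.
Change in price: 102 − 76 = 26.

P rises by 26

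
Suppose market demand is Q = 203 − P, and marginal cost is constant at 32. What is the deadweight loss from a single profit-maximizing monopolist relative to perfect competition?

DWL = 3655.125

Inverting demand: P = 203 − Q.
Competitive firms price at marginal cost: P = 32, giving Q = 171.
A monopolist chooses Q where MR = MC. MR = 203 − 2Q; setting this equal to 32 gives Q = 85.5 and P = 117.5.
DWL is the triangle between Q = 85.5 and Q = 171: ½·(171 − 85.5)·(117.5 − 32) = 3655.125.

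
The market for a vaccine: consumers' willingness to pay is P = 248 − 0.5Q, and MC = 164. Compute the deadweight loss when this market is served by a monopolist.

DWL = 1764

Competitive firms price at marginal cost: P = 164, giving Q = 168.
A monopolist chooses Q where MR = MC. MR = 248 − Q; setting this equal to 164 gives Q = 84 and P = 206.
DWL is the triangle between Q = 84 and Q = 168: ½·(168 − 84)·(206 − 164) = 1764.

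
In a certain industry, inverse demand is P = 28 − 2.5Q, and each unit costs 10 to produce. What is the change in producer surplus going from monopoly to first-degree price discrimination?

The monopolist equates marginal revenue to marginal cost: 28 − 5Q = 10, so Q = 3.6. From demand, P = 19.
PS = (19 − 10)·3.6 = 32.4.
With perfect price discrimination, output is the efficient level Q = 7.2 (where demand meets MC), but every buyer pays their willingness to pay: CS = 0 and PS = total surplus.
PS = ½·(28 − 10)·7.2 = 64.8.
Change in producer surplus: 64.8 − 32.4 = 32.4.

PS rises by 32.4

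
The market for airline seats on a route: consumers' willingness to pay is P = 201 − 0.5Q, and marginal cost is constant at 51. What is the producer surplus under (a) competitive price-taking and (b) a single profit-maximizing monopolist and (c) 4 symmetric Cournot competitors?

Competition: PS = 0; Monopoly: PS = 11250; Cournot: PS = 7200

Under competition P = MC = 51, so Q = (201 − 51)/0.5 = 300.
PS = (51 − 51)·300 = 0.
Monopoly sets MR = MC: 201 − Q = 51 ⇒ Q = 150, P = 201 − 0.5·150 = 126.
PS = (126 − 51)·150 = 11250.
With 4 symmetric Cournot firms, each firm's FOC gives 201 − 2.5q = 51, so q = 60, Q = 4·60 = 240, and P = 81.
PS = (81 − 51)·240 = 7200.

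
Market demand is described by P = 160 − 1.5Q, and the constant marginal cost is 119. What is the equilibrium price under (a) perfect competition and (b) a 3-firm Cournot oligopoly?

Competition: P = 119; Cournot: P = 129.25

Perfect competition: P = MC = 119, so 160 − 1.5Q = 119 and Q = 82/3.
With 3 symmetric Cournot firms, each firm's FOC gives 160 − 6q = 119, so q = 41/6, Q = 3·41/6 = 20.5, and P = 129.25.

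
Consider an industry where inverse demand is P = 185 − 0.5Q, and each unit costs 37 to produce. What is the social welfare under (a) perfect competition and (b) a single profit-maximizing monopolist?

Perfect competition: P = MC = 37, so 185 − 0.5Q = 37 and Q = 296.
CS = ½·(185 − 37)·296 = 21904; PS = (37 − 37)·296 = 0; TS = 21904.
A monopolist chooses Q where MR = MC. MR = 185 − Q; setting this equal to 37 gives Q = 148 and P = 111.
CS = ½·(185 − 111)·148 = 5476; PS = (111 − 37)·148 = 10952; TS = 16428.

Competition: TS = 21904; Monopoly: TS = 16428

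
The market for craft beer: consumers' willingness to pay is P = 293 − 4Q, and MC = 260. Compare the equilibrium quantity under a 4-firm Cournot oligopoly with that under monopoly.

Cournot: Q = 6.6; Monopoly: Q = 4.125

With 4 symmetric Cournot firms, each firm's FOC gives 293 − 20q = 260, so q = 1.65, Q = 4·1.65 = 6.6, and P = 266.6.
The monopolist equates marginal revenue to marginal cost: 293 − 8Q = 260, so Q = 4.125. From demand, P = 276.5.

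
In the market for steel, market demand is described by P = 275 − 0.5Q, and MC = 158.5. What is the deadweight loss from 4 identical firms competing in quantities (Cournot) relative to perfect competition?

Under competition P = MC = 158.5, so Q = (275 − 158.5)/0.5 = 233.
With 4 symmetric Cournot firms, each firm's FOC gives 275 − 2.5q = 158.5, so q = 46.6, Q = 4·46.6 = 186.4, and P = 181.8.
DWL is the triangle between Q = 186.4 and Q = 233: ½·(233 − 186.4)·(181.8 − 158.5) = 542.89.

DWL = 542.89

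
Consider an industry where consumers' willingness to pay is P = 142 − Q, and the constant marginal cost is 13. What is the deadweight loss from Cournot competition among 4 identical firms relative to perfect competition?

DWL = 332.82

Under competition P = MC = 13, so Q = (142 − 13)/1 = 129.
Cournot with 4 identical firms: the symmetric best-response condition is 142 − 5q = 13. Each firm produces q = 25.8, total output Q = 103.2, price P = 38.8.
DWL is the triangle between Q = 103.2 and Q = 129: ½·(129 − 103.2)·(38.8 − 13) = 332.82.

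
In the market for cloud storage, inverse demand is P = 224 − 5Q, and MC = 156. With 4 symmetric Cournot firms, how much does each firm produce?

q_i = 2.72

In a 4-firm Cournot equilibrium, symmetry and the first-order condition give q = (224 − 156)/(25) = 2.72. So Q = 10.88 and P = 169.6.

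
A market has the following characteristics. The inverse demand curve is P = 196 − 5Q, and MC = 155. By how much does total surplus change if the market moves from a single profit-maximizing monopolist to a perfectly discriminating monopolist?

TS rises by 42.025

Monopoly sets MR = MC: 196 − 10Q = 155 ⇒ Q = 4.1, P = 196 − 5·4.1 = 175.5.
CS = ½·(196 − 175.5)·4.1 = 42.025; PS = (175.5 − 155)·4.1 = 84.05; TS = 126.075.
A perfectly discriminating monopolist sells every unit with P(Q) ≥ MC(Q), so output equals the competitive quantity Q = 8.2. Each buyer pays their reservation price, so CS = 0 and the firm captures all surplus.
TS = 168.1 (equal to competitive TS).
Change in total surplus: 168.1 − 126.075 = 42.025.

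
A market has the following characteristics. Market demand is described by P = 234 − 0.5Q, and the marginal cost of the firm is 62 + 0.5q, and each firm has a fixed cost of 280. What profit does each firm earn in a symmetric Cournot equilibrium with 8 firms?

With 8 symmetric Cournot firms, each firm's FOC gives 234 − 4.5q = 62 + 0.5q, so q = 34.4, Q = 8·34.4 = 275.2, and P = 96.4.
Each firm's profit = 96.4·34.4 − (62·34.4 + ½·0.5·34.4²) − 280 = 607.52.

π_i = 607.52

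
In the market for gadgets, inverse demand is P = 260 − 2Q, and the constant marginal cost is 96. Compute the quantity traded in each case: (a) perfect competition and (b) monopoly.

Competition: Q = 82; Monopoly: Q = 41

Under competition P = MC = 96, so Q = (260 − 96)/2 = 82.
A monopolist chooses Q where MR = MC. MR = 260 − 4Q; setting this equal to 96 gives Q = 41 and P = 178.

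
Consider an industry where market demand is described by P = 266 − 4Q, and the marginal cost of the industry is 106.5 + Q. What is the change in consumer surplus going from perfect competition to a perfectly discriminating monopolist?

CS falls by 2035.22

Under competition P = MC: 266 − 4Q = 106.5 + Q ⇒ Q = 31.9, P = 138.4.
CS = ½·(266 − 138.4)·31.9 = 2035.22.
With perfect price discrimination, output is the efficient level Q = 31.9 (where demand meets MC), but every buyer pays their willingness to pay: CS = 0 and PS = total surplus.
CS = 0.
Change in consumer surplus: 0 − 2035.22 = −2035.22.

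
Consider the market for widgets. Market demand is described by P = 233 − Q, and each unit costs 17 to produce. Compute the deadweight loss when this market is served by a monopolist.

Perfect competition: P = MC = 17, so 233 − Q = 17 and Q = 216.
A monopolist chooses Q where MR = MC. MR = 233 − 2Q; setting this equal to 17 gives Q = 108 and P = 125.
DWL is the triangle between Q = 108 and Q = 216: ½·(216 − 108)·(125 − 17) = 5832.

DWL = 5832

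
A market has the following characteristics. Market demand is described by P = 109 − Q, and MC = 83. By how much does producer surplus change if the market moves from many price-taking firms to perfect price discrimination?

Under competition P = MC = 83, so Q = (109 − 83)/1 = 26.
PS = (83 − 83)·26 = 0.
A perfectly discriminating monopolist sells every unit with P(Q) ≥ MC(Q), so output equals the competitive quantity Q = 26. Each buyer pays their reservation price, so CS = 0 and the firm captures all surplus.
PS = ½·(109 − 83)·26 = 338.
Change in producer surplus: 338 − 0 = 338.

Producer surplus rises by 338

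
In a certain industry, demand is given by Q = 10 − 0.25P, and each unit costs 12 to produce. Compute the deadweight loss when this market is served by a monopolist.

DWL = 24.5

Inverting demand: P = 40 − 4Q.
Under competition P = MC = 12, so Q = (40 − 12)/4 = 7.
Monopoly sets MR = MC: 40 − 8Q = 12 ⇒ Q = 3.5, P = 40 − 4·3.5 = 26.
DWL is the triangle between Q = 3.5 and Q = 7: ½·(7 − 3.5)·(26 − 12) = 24.5.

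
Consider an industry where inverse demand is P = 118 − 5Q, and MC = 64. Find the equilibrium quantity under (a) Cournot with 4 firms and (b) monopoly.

Cournot: Q = 8.64; Monopoly: Q = 5.4

In a 4-firm Cournot equilibrium, symmetry and the first-order condition give q = (118 − 64)/(25) = 2.16. So Q = 8.64 and P = 74.8.
The monopolist equates marginal revenue to marginal cost: 118 − 10Q = 64, so Q = 5.4. From demand, P = 91.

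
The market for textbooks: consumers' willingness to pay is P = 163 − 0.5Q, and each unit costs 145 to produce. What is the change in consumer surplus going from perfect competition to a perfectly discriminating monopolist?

CS falls by 324

Competitive firms price at marginal cost: P = 145, giving Q = 36.
CS = ½·(163 − 145)·36 = 324.
A perfectly discriminating monopolist sells every unit with P(Q) ≥ MC(Q), so output equals the competitive quantity Q = 36. Each buyer pays their reservation price, so CS = 0 and the firm captures all surplus.
CS = 0.
Change in consumer surplus: 0 − 324 = −324.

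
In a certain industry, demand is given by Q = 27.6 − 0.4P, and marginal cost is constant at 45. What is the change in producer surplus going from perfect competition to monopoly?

Inverting demand: P = 69 − 2.5Q.
Competitive firms price at marginal cost: P = 45, giving Q = 9.6.
PS = (45 − 45)·9.6 = 0.
A monopolist chooses Q where MR = MC. MR = 69 − 5Q; setting this equal to 45 gives Q = 4.8 and P = 57.
PS = (57 − 45)·4.8 = 57.6.
Change in producer surplus: 57.6 − 0 = 57.6.

Producer surplus rises by 57.6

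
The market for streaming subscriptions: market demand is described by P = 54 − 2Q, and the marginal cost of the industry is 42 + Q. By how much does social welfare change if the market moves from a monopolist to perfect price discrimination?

TS rises by 3.84

The monopolist equates marginal revenue to marginal cost: 54 − 4Q = 42 + Q, so Q = 2.4. From demand, P = 49.2.
CS = ½·(54 − 49.2)·2.4 = 5.76; PS = (49.2·2.4 − 42·2.4 − ½·1·2.4²) = 14.4; TS = 20.16.
A perfectly discriminating monopolist sells every unit with P(Q) ≥ MC(Q), so output equals the competitive quantity Q = 4. Each buyer pays their reservation price, so CS = 0 and the firm captures all surplus.
TS = 24 (equal to competitive TS).
Change in social welfare: 24 − 20.16 = 3.84.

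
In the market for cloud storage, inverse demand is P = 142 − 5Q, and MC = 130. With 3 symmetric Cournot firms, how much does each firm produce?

q_i = 0.6

Cournot with 3 identical firms: the symmetric best-response condition is 142 − 20q = 130. Each firm produces q = 0.6, total output Q = 1.8, price P = 133.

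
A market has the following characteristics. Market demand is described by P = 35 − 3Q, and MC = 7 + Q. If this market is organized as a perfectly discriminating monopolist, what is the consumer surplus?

Under first-degree price discrimination the firm charges each unit its demand price and produces up to where P = MC, i.e. Q = 7. Consumer surplus is zero; producer surplus equals total surplus.
CS = 0.

CS = 0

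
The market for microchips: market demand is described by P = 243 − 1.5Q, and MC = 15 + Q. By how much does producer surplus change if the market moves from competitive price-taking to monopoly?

Under competition P = MC: 243 − 1.5Q = 15 + Q ⇒ Q = 91.2, P = 106.2.
PS = P·Q − VC(Q) = 106.2·91.2 − (15·91.2 + ½·1·91.2²) = 4158.72.
The monopolist equates marginal revenue to marginal cost: 243 − 3Q = 15 + Q, so Q = 57. From demand, P = 157.5.
PS = P·Q − VC(Q) = 157.5·57 − (15·57 + ½·1·57²) = 6498.
Change in producer surplus: 6498 − 4158.72 = 2339.28.

Producer surplus rises by 2339.28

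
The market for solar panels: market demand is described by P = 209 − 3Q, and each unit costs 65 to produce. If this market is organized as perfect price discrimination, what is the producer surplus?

PS = 3456

Under first-degree price discrimination the firm charges each unit its demand price and produces up to where P = MC, i.e. Q = 48. Consumer surplus is zero; producer surplus equals total surplus.
PS = ½·(209 − 65)·48 = 3456.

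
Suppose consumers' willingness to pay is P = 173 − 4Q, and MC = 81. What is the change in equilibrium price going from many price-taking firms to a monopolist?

P rises by 46

Competitive firms price at marginal cost: P = 81, giving Q = 23.
A monopolist chooses Q where MR = MC. MR = 173 − 8Q; setting this equal to 81 gives Q = 11.5 and P = 127.
Change in equilibrium price: 127 − 81 = 46.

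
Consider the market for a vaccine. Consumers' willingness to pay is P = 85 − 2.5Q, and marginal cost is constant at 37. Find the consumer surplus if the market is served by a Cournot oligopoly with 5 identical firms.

With 5 symmetric Cournot firms, each firm's FOC gives 85 − 15q = 37, so q = 3.2, Q = 5·3.2 = 16, and P = 45.
CS = ½·(85 − 45)·16 = 320.

CS = 320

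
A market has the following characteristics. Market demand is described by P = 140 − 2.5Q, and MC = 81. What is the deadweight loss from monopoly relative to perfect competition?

DWL = 174.05

Perfect competition: P = MC = 81, so 140 − 2.5Q = 81 and Q = 23.6.
The monopolist equates marginal revenue to marginal cost: 140 − 5Q = 81, so Q = 11.8. From demand, P = 110.5.
DWL is the triangle between Q = 11.8 and Q = 23.6: ½·(23.6 − 11.8)·(110.5 − 81) = 174.05.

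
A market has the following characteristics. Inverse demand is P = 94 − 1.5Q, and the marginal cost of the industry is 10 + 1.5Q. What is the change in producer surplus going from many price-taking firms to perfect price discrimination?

Under competition P = MC: 94 − 1.5Q = 10 + 1.5Q ⇒ Q = 28, P = 52.
PS = P·Q − VC(Q) = 52·28 − (10·28 + ½·1.5·28²) = 588.
A perfectly discriminating monopolist sells every unit with P(Q) ≥ MC(Q), so output equals the competitive quantity Q = 28. Each buyer pays their reservation price, so CS = 0 and the firm captures all surplus.
PS = ½·(94 − 10)·28 = 1176.
Change in producer surplus: 1176 − 588 = 588.

PS rises by 588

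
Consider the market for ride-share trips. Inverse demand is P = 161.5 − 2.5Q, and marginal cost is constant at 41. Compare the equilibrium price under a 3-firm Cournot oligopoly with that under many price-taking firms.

Cournot with 3 identical firms: the symmetric best-response condition is 161.5 − 10q = 41. Each firm produces q = 12.05, total output Q = 36.15, price P = 71.125.
Perfect competition: P = MC = 41, so 161.5 − 2.5Q = 41 and Q = 48.2.

Cournot: P = 71.125; Competition: P = 41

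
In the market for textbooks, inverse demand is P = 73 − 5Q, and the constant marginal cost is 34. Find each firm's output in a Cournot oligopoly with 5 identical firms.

Cournot with 5 identical firms: the symmetric best-response condition is 73 − 30q = 34. Each firm produces q = 1.3, total output Q = 6.5, price P = 40.5.

q_i = 1.3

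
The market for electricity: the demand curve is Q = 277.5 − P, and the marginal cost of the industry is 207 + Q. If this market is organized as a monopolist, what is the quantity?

Q = 23.5

Inverting demand: P = 277.5 − Q.
The monopolist equates marginal revenue to marginal cost: 277.5 − 2Q = 207 + Q, so Q = 23.5. From demand, P = 254.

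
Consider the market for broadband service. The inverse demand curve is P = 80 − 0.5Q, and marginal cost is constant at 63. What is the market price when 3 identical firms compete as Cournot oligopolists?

In a 3-firm Cournot equilibrium, symmetry and the first-order condition give q = (80 − 63)/(2) = 8.5. So Q = 25.5 and P = 67.25.

P = 67.25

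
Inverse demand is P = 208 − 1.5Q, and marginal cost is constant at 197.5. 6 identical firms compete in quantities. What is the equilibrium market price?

P = 199

With 6 symmetric Cournot firms, each firm's FOC gives 208 − 10.5q = 197.5, so q = 1, Q = 6·1 = 6, and P = 199.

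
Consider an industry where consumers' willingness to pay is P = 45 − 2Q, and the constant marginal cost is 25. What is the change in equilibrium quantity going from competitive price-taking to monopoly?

Equilibrium quantity falls by 5

Competitive firms price at marginal cost: P = 25, giving Q = 10.
Monopoly sets MR = MC: 45 − 4Q = 25 ⇒ Q = 5, P = 45 − 2·5 = 35.
Change in equilibrium quantity: 5 − 10 = −5.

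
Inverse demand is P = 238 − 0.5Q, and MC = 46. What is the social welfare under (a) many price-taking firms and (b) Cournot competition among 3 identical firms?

Competition: TS = 36864; Cournot: TS = 34560

Perfect competition: P = MC = 46, so 238 − 0.5Q = 46 and Q = 384.
CS = ½·(238 − 46)·384 = 36864; PS = (46 − 46)·384 = 0; TS = 36864.
In a 3-firm Cournot equilibrium, symmetry and the first-order condition give q = (238 − 46)/(2) = 96. So Q = 288 and P = 94.
CS = ½·(238 − 94)·288 = 20736; PS = (94 − 46)·288 = 13824; TS = 34560.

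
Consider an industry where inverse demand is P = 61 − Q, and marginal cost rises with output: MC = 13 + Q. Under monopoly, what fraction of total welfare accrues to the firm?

PS/TS = 0.75

The monopolist equates marginal revenue to marginal cost: 61 − 2Q = 13 + Q, so Q = 16. From demand, P = 45.
CS = ½·(61 − 45)·16 = 128.
PS = P·Q − VC(Q) = 45·16 − (13·16 + ½·1·16²) = 384.
Share captured = PS/TS = 384/512 = 0.75.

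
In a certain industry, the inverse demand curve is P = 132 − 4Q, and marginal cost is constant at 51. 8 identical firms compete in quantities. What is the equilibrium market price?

With 8 symmetric Cournot firms, each firm's FOC gives 132 − 36q = 51, so q = 2.25, Q = 8·2.25 = 18, and P = 60.

P = 60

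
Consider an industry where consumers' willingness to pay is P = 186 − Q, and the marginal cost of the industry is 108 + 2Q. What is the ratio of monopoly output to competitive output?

The monopolist equates marginal revenue to marginal cost: 186 − 2Q = 108 + 2Q, so Q = 19.5. From demand, P = 166.5.
Under competition P = MC: 186 − Q = 108 + 2Q ⇒ Q = 26, P = 160.
Ratio Q_m/Q_c = 19.5/26 = 0.75.

Q_m/Q_c = 0.75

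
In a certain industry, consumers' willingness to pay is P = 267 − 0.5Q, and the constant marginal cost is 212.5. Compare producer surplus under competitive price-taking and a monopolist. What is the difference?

Competitive firms price at marginal cost: P = 212.5, giving Q = 109.
PS = (212.5 − 212.5)·109 = 0.
The monopolist equates marginal revenue to marginal cost: 267 − Q = 212.5, so Q = 54.5. From demand, P = 239.75.
PS = (239.75 − 212.5)·54.5 = 1485.125.
Change in producer surplus: 1485.125 − 0 = 1485.125.

Producer surplus rises by 1485.125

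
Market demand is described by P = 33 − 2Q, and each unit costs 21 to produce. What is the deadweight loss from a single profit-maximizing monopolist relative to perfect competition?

Competitive firms price at marginal cost: P = 21, giving Q = 6.
The monopolist equates marginal revenue to marginal cost: 33 − 4Q = 21, so Q = 3. From demand, P = 27.
DWL is the triangle between Q = 3 and Q = 6: ½·(6 − 3)·(27 − 21) = 9.

DWL = 9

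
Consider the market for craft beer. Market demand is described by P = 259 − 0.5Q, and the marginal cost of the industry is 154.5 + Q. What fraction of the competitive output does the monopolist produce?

The monopolist equates marginal revenue to marginal cost: 259 − Q = 154.5 + Q, so Q = 52.25. From demand, P = 232.875.
Under competition P = MC: 259 − 0.5Q = 154.5 + Q ⇒ Q = 209/3, P = 1345/6.
Ratio Q_m/Q_c = 52.25/(209/3) = 0.75.

Q_m/Q_c = 0.75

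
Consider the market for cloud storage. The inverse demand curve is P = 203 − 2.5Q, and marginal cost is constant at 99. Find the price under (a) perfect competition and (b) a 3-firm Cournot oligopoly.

Competition: P = 99; Cournot: P = 125

Competitive firms price at marginal cost: P = 99, giving Q = 41.6.
In a 3-firm Cournot equilibrium, symmetry and the first-order condition give q = (203 − 99)/(10) = 10.4. So Q = 31.2 and P = 125.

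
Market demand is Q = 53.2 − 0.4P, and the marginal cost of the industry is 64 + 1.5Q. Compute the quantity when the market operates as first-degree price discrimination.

Inverting demand: P = 133 − 2.5Q.
A perfectly discriminating monopolist sells every unit with P(Q) ≥ MC(Q), so output equals the competitive quantity Q = 17.25. Each buyer pays their reservation price, so CS = 0 and the firm captures all surplus.

Q = 17.25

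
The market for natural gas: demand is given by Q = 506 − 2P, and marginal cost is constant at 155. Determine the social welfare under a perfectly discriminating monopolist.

Inverting demand: P = 253 − 0.5Q.
With perfect price discrimination, output is the efficient level Q = 196 (where demand meets MC), but every buyer pays their willingness to pay: CS = 0 and PS = total surplus.
TS = 9604 (equal to competitive TS).

TS = 9604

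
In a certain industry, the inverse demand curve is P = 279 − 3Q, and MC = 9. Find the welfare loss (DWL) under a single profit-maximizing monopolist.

DWL = 3037.5

Perfect competition: P = MC = 9, so 279 − 3Q = 9 and Q = 90.
A monopolist chooses Q where MR = MC. MR = 279 − 6Q; setting this equal to 9 gives Q = 45 and P = 144.
DWL is the triangle between Q = 45 and Q = 90: ½·(90 − 45)·(144 − 9) = 3037.5.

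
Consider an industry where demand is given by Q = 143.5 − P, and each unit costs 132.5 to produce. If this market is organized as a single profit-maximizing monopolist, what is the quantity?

Inverting demand: P = 143.5 − Q.
Monopoly sets MR = MC: 143.5 − 2Q = 132.5 ⇒ Q = 5.5, P = 143.5 − 5.5 = 138.

Q = 5.5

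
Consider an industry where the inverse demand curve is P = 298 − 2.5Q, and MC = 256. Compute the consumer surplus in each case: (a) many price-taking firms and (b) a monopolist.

Competition: CS = 352.8; Monopoly: CS = 88.2

Competitive firms price at marginal cost: P = 256, giving Q = 16.8.
CS = ½·(298 − 256)·16.8 = 352.8.
A monopolist chooses Q where MR = MC. MR = 298 − 5Q; setting this equal to 256 gives Q = 8.4 and P = 277.
CS = ½·(298 − 277)·8.4 = 88.2.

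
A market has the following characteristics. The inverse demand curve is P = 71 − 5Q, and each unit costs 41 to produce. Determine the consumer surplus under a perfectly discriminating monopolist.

CS = 0

Under first-degree price discrimination the firm charges each unit its demand price and produces up to where P = MC, i.e. Q = 6. Consumer surplus is zero; producer surplus equals total surplus.
CS = 0.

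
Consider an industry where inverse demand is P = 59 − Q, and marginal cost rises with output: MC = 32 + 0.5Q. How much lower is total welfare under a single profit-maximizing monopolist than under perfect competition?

Competitive equilibrium sets price equal to marginal cost: 59 − Q = 32 + 0.5Q, so Q = 18 and P = 41.
CS = ½·(59 − 41)·18 = 162; PS = (41·18 − 32·18 − ½·0.5·18²) = 81; TS = 243.
The monopolist equates marginal revenue to marginal cost: 59 − 2Q = 32 + 0.5Q, so Q = 10.8. From demand, P = 48.2.
CS = ½·(59 − 48.2)·10.8 = 58.32; PS = (48.2·10.8 − 32·10.8 − ½·0.5·10.8²) = 145.8; TS = 204.12.
Change in total welfare: 204.12 − 243 = −38.88.

TS falls by 38.88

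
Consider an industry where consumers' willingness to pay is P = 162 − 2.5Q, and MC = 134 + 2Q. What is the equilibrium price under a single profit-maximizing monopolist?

The monopolist equates marginal revenue to marginal cost: 162 − 5Q = 134 + 2Q, so Q = 4. From demand, P = 152.

P = 152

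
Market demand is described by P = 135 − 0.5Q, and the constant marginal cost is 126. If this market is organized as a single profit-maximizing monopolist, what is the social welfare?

Monopoly sets MR = MC: 135 − Q = 126 ⇒ Q = 9, P = 135 − 0.5·9 = 130.5.
CS = ½·(135 − 130.5)·9 = 20.25; PS = (130.5 − 126)·9 = 40.5; TS = 60.75.

TS = 60.75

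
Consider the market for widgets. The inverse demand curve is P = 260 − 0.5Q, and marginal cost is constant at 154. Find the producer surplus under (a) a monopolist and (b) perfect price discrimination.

A monopolist chooses Q where MR = MC. MR = 260 − Q; setting this equal to 154 gives Q = 106 and P = 207.
PS = (207 − 154)·106 = 5618.
A perfectly discriminating monopolist sells every unit with P(Q) ≥ MC(Q), so output equals the competitive quantity Q = 212. Each buyer pays their reservation price, so CS = 0 and the firm captures all surplus.
PS = ½·(260 − 154)·212 = 11236.

Monopoly: PS = 5618; Perfect PD: PS = 11236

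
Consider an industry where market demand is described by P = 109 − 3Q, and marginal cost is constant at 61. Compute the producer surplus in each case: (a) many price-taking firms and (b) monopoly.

Perfect competition: P = MC = 61, so 109 − 3Q = 61 and Q = 16.
PS = (61 − 61)·16 = 0.
The monopolist equates marginal revenue to marginal cost: 109 − 6Q = 61, so Q = 8. From demand, P = 85.
PS = (85 − 61)·8 = 192.

Competition: PS = 0; Monopoly: PS = 192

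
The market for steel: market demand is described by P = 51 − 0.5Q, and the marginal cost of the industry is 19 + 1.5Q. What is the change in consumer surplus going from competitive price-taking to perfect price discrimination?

CS falls by 64

Under competition P = MC: 51 − 0.5Q = 19 + 1.5Q ⇒ Q = 16, P = 43.
CS = ½·(51 − 43)·16 = 64.
Under first-degree price discrimination the firm charges each unit its demand price and produces up to where P = MC, i.e. Q = 16. Consumer surplus is zero; producer surplus equals total surplus.
CS = 0.
Change in consumer surplus: 0 − 64 = −64.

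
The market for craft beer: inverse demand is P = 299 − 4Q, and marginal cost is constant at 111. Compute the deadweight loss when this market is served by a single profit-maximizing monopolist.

DWL = 1104.5

Under competition P = MC = 111, so Q = (299 − 111)/4 = 47.
The monopolist equates marginal revenue to marginal cost: 299 − 8Q = 111, so Q = 23.5. From demand, P = 205.
DWL is the triangle between Q = 23.5 and Q = 47: ½·(47 − 23.5)·(205 − 111) = 1104.5.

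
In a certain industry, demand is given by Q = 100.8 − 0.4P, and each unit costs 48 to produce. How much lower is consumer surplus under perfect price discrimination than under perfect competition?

Inverting demand: P = 252 − 2.5Q.
Perfect competition: P = MC = 48, so 252 − 2.5Q = 48 and Q = 81.6.
CS = ½·(252 − 48)·81.6 = 8323.2.
A perfectly discriminating monopolist sells every unit with P(Q) ≥ MC(Q), so output equals the competitive quantity Q = 81.6. Each buyer pays their reservation price, so CS = 0 and the firm captures all surplus.
CS = 0.
Change in consumer surplus: 0 − 8323.2 = −8323.2.

CS falls by 8323.2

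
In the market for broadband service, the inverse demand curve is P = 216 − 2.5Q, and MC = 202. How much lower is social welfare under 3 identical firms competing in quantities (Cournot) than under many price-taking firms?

TS falls by 2.45

Under competition P = MC = 202, so Q = (216 − 202)/2.5 = 5.6.
CS = ½·(216 − 202)·5.6 = 39.2; PS = (202 − 202)·5.6 = 0; TS = 39.2.
In a 3-firm Cournot equilibrium, symmetry and the first-order condition give q = (216 − 202)/(10) = 1.4. So Q = 4.2 and P = 205.5.
CS = ½·(216 − 205.5)·4.2 = 22.05; PS = (205.5 − 202)·4.2 = 14.7; TS = 36.75.
Change in social welfare: 36.75 − 39.2 = −2.45.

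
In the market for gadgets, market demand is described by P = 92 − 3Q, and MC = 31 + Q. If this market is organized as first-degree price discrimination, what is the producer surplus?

PS = 465.125

Under first-degree price discrimination the firm charges each unit its demand price and produces up to where P = MC, i.e. Q = 15.25. Consumer surplus is zero; producer surplus equals total surplus.
PS = ½·(92 − 31)·15.25 = 465.125.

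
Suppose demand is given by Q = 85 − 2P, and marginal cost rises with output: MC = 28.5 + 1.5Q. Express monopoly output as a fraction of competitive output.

Q_m/Q_c = 0.8

Inverting demand: P = 42.5 − 0.5Q.
Monopoly sets MR = MC: 42.5 − Q = 28.5 + 1.5Q ⇒ Q = 5.6, P = 42.5 − 0.5·5.6 = 39.7.
Under competition P = MC: 42.5 − 0.5Q = 28.5 + 1.5Q ⇒ Q = 7, P = 39.
Ratio Q_m/Q_c = 5.6/7 = 0.8.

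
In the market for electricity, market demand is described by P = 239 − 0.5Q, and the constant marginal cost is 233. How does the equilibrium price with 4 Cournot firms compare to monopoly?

Cournot: P = 234.2; Monopoly: P = 236

With 4 symmetric Cournot firms, each firm's FOC gives 239 − 2.5q = 233, so q = 2.4, Q = 4·2.4 = 9.6, and P = 234.2.
A monopolist chooses Q where MR = MC. MR = 239 − Q; setting this equal to 233 gives Q = 6 and P = 236.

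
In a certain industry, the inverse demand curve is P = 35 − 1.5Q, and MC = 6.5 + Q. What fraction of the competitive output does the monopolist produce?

A monopolist chooses Q where MR = MC. MR = 35 − 3Q; setting this equal to 6.5 + Q gives Q = 7.125 and P = 389/16.
Competitive equilibrium sets price equal to marginal cost: 35 − 1.5Q = 6.5 + Q, so Q = 11.4 and P = 17.9.
Ratio Q_m/Q_c = 7.125/11.4 = 0.625.

Q_m/Q_c = 0.625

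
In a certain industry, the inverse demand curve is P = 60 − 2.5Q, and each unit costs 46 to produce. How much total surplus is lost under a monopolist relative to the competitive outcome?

DWL = 9.8

Under competition P = MC = 46, so Q = (60 − 46)/2.5 = 5.6.
A monopolist chooses Q where MR = MC. MR = 60 − 5Q; setting this equal to 46 gives Q = 2.8 and P = 53.
DWL is the triangle between Q = 2.8 and Q = 5.6: ½·(5.6 − 2.8)·(53 − 46) = 9.8.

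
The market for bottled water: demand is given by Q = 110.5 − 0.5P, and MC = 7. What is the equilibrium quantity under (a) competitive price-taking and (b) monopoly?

Inverting demand: P = 221 − 2Q.
Competitive firms price at marginal cost: P = 7, giving Q = 107.
Monopoly sets MR = MC: 221 − 4Q = 7 ⇒ Q = 53.5, P = 221 − 2·53.5 = 114.

Competition: Q = 107; Monopoly: Q = 53.5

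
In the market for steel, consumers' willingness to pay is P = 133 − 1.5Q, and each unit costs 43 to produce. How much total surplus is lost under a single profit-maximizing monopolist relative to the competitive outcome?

Under competition P = MC = 43, so Q = (133 − 43)/1.5 = 60.
The monopolist equates marginal revenue to marginal cost: 133 − 3Q = 43, so Q = 30. From demand, P = 88.
DWL is the triangle between Q = 30 and Q = 60: ½·(60 − 30)·(88 − 43) = 675.

DWL = 675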